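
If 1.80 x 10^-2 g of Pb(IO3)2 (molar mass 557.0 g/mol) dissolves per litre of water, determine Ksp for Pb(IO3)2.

Ksp ≈ 1.35 x 10^-13

Molar solubility s = (1.80 x 10^-2 g/L) / (557.0 g/mol) = 3.232 × 10^-5 M.
Pb(IO3)2(s) ⇌ Pb^2+ + 2 IO3^-
Let s = molar solubility. Then [Pb^2+] = s and [IO3^-] = 2s.
Ksp = [Pb^2+][IO3^-]^2
Ksp = s(2s)^2 = 4s^3
Ksp = 4 × (3.232 × 10^-5)^3 = 1.35 × 10^-13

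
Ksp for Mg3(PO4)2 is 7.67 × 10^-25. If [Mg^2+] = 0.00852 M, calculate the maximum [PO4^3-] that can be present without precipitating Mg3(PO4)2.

[PO4^3-] = 1.11 × 10^-9 M

Mg3(PO4)2(s) <=> 3 Mg^2+ + 2 PO4^3-
Ksp = [Mg^2+]^3[PO4^3-]^2
Precipitation begins when Q = Ksp. With [Mg^2+] = 0.00852 M:
7.67 × 10^-25 = (0.00852)^3 × [PO4^3-]^2
[PO4^3-] = (7.67 × 10^-25 / 6.185 x 10^-7)^(1/2) = 1.11 × 10^-9 M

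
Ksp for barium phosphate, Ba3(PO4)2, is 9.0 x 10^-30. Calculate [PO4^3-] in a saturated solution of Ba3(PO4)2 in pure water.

[PO4^3-] ≈ 1.2e-6 M

Ba3(PO4)2(s) <=> 3 Ba^2+ + 2 PO4^3-
Ksp = [Ba^2+]^3[PO4^3-]^2
Let s = molar solubility. Then [Ba^2+] = 3s and [PO4^3-] = 2s.
Ksp = (3s)^3(2s)^2 = 108s^5
s = (9.0 x 10^-30 / 108)^(1/5) = 6.08 x 10^-7 M
[PO4^3-] = 2s = 1.2 × 10^-6 M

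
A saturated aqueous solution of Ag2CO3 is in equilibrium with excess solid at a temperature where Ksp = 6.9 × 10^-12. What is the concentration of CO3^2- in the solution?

Ag2CO3(s) ⇌ 2 Ag^+(aq) + CO3^2-(aq)
Ksp = [Ag^+]^2[CO3^2-]
With molar solubility s: [Ag^+] = 2s, [CO3^2-] = s.
Ksp = (2s)^2s = 4s^3
s^3 = 6.9 × 10^-12 / 4, so s = 1.20 x 10^-4 M
[CO3^2-] = s = 1.2 × 10^-4 M

1.2 × 10^-4 M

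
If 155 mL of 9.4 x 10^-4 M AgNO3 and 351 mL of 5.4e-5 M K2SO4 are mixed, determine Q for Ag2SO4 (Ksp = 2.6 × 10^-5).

3.1 x 10^-12

Total volume = 155 + 351 = 506 mL.
[Ag^+] = 9.4 × 10^-4 × (155/506) = 2.88 × 10^-4 M
[SO4^2-] = 5.4 x 10^-5 × (351/506) = 3.75 × 10^-5 M
Ag2SO4(s) ⇌ 2 Ag^+ + SO4^2-, so Q = [Ag^+]^2[SO4^2-]
Q = (2.88 × 10^-4)^2(3.75 × 10^-5) = 3.1 × 10^-12
Q < Ksp, so no precipitate of Ag2SO4 forms.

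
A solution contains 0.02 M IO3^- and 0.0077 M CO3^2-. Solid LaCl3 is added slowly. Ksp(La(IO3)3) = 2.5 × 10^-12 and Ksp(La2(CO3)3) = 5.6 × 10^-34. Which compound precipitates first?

Precipitation of each salt starts when its ion product equals its Ksp.
For La(IO3)3: 2.5 × 10^-12 = (0.02)^3 × [La^3+]  ⇒  [La^3+] = 3.1 × 10^-7 M.
For La2(CO3)3: 5.6 × 10^-34 = (0.0077)^3 × [La^3+]^2  ⇒  [La^3+] = 3.5 × 10^-14 M.
The salt with the lower threshold [La^3+] precipitates first: La2(CO3)3.

La2(CO3)3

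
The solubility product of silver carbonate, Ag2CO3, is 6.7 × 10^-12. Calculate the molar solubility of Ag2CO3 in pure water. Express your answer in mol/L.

Ag2CO3(s) ⇌ 2 Ag^+(aq) + CO3^2-(aq)
Ksp = [Ag^+]^2[CO3^2-]
If s mol/L of Ag2CO3 dissolves, [Ag^+] = 2s and [CO3^2-] = s.
Ksp = (2s)^2s = 4s^3
Solving, s = (6.7 × 10^-12/4)^(1/3) = 1.2 × 10^-4 M

s = 1.2 x 10^-4 M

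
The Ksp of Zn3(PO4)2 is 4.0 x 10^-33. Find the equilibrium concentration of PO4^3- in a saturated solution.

2.6 × 10^-7 M

Zn3(PO4)2(s) ⇌ 3 Zn^2+ + 2 PO4^3-
Ksp = [Zn^2+]^3[PO4^3-]^2
If s mol/L of Zn3(PO4)2 dissolves, [Zn^2+] = 3s and [PO4^3-] = 2s.
Ksp = (3s)^3(2s)^2 = 108s^5
s^5 = 4.0 x 10^-33 / 108, so s = 1.30 × 10^-7 M
[PO4^3-] = 2s = 2.6 × 10^-7 M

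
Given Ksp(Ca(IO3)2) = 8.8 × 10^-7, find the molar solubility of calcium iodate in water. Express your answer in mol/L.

Ca(IO3)2(s) ⇌ Ca^2+ + 2 IO3^-
Ksp = [Ca^2+][IO3^-]^2
For each mole of Ca(IO3)2 that dissolves: [Ca^2+] = s, [IO3^-] = 2s.
So Ksp = s × (2s)^2 = 4s^3
Solving, s = (8.8 × 10^-7/4)^(1/3) = 6.0 × 10^-3 M

s = 6.0 x 10^-3 M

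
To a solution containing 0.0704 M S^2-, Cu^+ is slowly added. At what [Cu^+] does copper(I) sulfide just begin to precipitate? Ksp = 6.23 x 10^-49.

[Cu^+] = 2.97e-24 M

Cu2S(s) ⇌ 2 Cu^+(aq) + S^2-(aq)
Ksp = [Cu^+]^2[S^2-]
Precipitation begins when Q = Ksp. With [S^2-] = 0.0704 M:
6.23 x 10^-49 = (0.0704) × [Cu^+]^2
[Cu^+] = (6.23 x 10^-49 / 7.04 x 10^-2)^(1/2) = 2.97 × 10^-24 M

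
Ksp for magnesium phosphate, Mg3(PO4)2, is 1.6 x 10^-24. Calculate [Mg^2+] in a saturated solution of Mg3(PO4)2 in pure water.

2.0 × 10^-5 M

Mg3(PO4)2(s) <=> 3 Mg^2+(aq) + 2 PO4^3-(aq)
Ksp = [Mg^2+]^3[PO4^3-]^2
Let s = molar solubility. Then [Mg^2+] = 3s and [PO4^3-] = 2s.
So Ksp = (3s)^3 × (2s)^2 = 108s^5
Solving, s = (1.6 x 10^-24/108)^(1/5) = 6.83 × 10^-6 M
[Mg^2+] = 3s = 2.0 × 10^-5 M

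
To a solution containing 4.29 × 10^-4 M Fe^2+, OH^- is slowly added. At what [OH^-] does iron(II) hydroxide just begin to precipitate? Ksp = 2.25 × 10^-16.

7.24 × 10^-7 M

Fe(OH)2(s) ⇌ Fe^2+ + 2 OH^-
Ksp = [Fe^2+][OH^-]^2
Precipitation begins when Q = Ksp. With [Fe^2+] = 4.29 × 10^-4 M:
2.25 × 10^-16 = (4.29 × 10^-4) × [OH^-]^2
[OH^-] = (2.25 × 10^-16 / 4.29 x 10^-4)^(1/2) = 7.24 × 10^-7 M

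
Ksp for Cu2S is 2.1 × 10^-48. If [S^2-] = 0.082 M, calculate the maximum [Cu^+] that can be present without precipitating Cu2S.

[Cu^+] = 5.1e-24 M

Cu2S(s) <=> 2 Cu^+(aq) + S^2-(aq)
Ksp = [Cu^+]^2[S^2-]
Precipitation begins when Q = Ksp. With [S^2-] = 0.082 M:
2.1 × 10^-48 = (0.082) × [Cu^+]^2
[Cu^+] = (2.1 × 10^-48 / 8.2 × 10^-2)^(1/2) = 5.1 x 10^-24 M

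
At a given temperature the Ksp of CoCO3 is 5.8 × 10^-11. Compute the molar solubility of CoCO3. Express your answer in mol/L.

CoCO3(s) ⇌ Co^2+(aq) + CO3^2-(aq)
Ksp = [Co^2+][CO3^2-]
Let s = molar solubility. Then [Co^2+] = s and [CO3^2-] = s.
Ksp = (s)(s) = s^2
s = (5.8 × 10^-11)^(1/2) = 7.6 × 10^-6 M

7.6 × 10^-6 M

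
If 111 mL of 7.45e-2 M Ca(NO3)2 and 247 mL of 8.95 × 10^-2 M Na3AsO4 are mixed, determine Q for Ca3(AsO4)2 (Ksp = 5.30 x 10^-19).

Q ≈ 4.70 × 10^-8

Total volume = 111 + 247 = 358 mL.
[Ca^2+] = 7.45 x 10^-2 × (111/358) = 2.310 x 10^-2 M
[AsO4^3-] = 8.95 x 10^-2 × (247/358) = 6.175 × 10^-2 M
Ca3(AsO4)2(s) ⇌ 3 Ca^2+ + 2 AsO4^3-, so Q = [Ca^2+]^3[AsO4^3-]^2
Q = (2.310 x 10^-2)^3(6.175 × 10^-2)^2 = 4.70 × 10^-8
Q > Ksp, so Ca3(AsO4)2 will precipitate.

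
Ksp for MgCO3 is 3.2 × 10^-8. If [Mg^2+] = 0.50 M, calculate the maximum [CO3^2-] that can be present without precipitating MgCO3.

MgCO3(s) <=> Mg^2+ + CO3^2-
Ksp = [Mg^2+][CO3^2-]
Precipitation begins when Q = Ksp. With [Mg^2+] = 0.50 M:
3.2 × 10^-8 = (0.50) × [CO3^2-]
[CO3^2-] = (3.2 × 10^-8 / 5.0 x 10^-1) = 6.4 × 10^-8 M

[CO3^2-] = 6.4 x 10^-8 M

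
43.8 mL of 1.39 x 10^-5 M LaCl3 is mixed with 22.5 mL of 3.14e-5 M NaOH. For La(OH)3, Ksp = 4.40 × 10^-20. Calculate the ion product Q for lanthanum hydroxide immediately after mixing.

Total volume = 43.8 + 22.5 = 66.3 mL.
[La^3+] = 1.39 x 10^-5 × (43.8/66.3) = 9.183 × 10^-6 M
[OH^-] = 3.14 × 10^-5 × (22.5/66.3) = 1.066 x 10^-5 M
La(OH)3(s) ⇌ La^3+ + 3 OH^-, so Q = [La^3+][OH^-]^3
Q = (9.183 x 10^-6)(1.066 x 10^-5)^3 = 1.11 × 10^-20
Q < Ksp, so no precipitate of La(OH)3 forms.

Q ≈ 1.11e-20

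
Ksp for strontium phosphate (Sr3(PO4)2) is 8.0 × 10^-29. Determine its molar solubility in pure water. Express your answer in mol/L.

s ≈ 9.4 x 10^-7 M

Sr3(PO4)2(s) ⇌ 3 Sr^2+(aq) + 2 PO4^3-(aq)
Ksp = [Sr^2+]^3[PO4^3-]^2
For each mole of Sr3(PO4)2 that dissolves: [Sr^2+] = 3s, [PO4^3-] = 2s.
Ksp = (3s)^3(2s)^2 = 108s^5
Solving, s = (8.0 × 10^-29/108)^(1/5) = 9.4 × 10^-7 M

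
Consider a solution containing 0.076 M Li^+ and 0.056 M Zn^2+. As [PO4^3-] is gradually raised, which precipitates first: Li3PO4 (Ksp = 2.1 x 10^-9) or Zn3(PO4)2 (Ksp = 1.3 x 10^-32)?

Each salt begins to precipitate when Q = Ksp, i.e. when [PO4^3-] reaches its threshold.
For Li3PO4: 2.1 x 10^-9 = (0.076)^3 × [PO4^3-]  ⇒  [PO4^3-] = 4.8 × 10^-6 M.
For Zn3(PO4)2: 1.3 x 10^-32 = (0.056)^3 × [PO4^3-]^2  ⇒  [PO4^3-] = 8.6 × 10^-15 M.
The salt with the lower threshold [PO4^3-] precipitates first: Zn3(PO4)2.

Zn3(PO4)2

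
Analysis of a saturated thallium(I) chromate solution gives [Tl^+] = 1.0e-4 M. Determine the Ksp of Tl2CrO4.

Tl2CrO4(s) ⇌ 2 Tl^+(aq) + CrO4^2-(aq)
Stoichiometry gives [CrO4^2-] = (1/2)[Tl^+] = 5.00 x 10^-5 M.
Ksp = [Tl^+]^2[CrO4^2-]
Ksp = (1.0 × 10^-4)^2 × 5.00 × 10^-5 = 5.0 x 10^-13

Ksp ≈ 5.0 × 10^-13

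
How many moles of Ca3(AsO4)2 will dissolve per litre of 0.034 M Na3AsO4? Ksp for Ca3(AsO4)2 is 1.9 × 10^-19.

Ca3(AsO4)2(s) ⇌ 3 Ca^2+ + 2 AsO4^3-
Ksp = [Ca^2+]^3[AsO4^3-]^2
Let s be the molar solubility in this solution. [Ca^2+] = 3s, [AsO4^3-] = 0.034 + 2s ≈ 0.034 (common-ion effect: AsO4^3- is already 0.034 M).
Ksp ≈ (3s)^3 × (0.034)^2
s = 1.8 × 10^-6 M
Check: 2s = 3.7 × 10^-6 ≪ 0.034, so the approximation is valid.

s ≈ 1.8 × 10^-6 M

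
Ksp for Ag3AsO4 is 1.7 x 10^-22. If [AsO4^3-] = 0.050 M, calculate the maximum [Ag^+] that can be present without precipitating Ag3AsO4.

Ag3AsO4(s) ⇌ 3 Ag^+ + AsO4^3-
Ksp = [Ag^+]^3[AsO4^3-]
Precipitation begins when Q = Ksp. With [AsO4^3-] = 0.050 M:
1.7 x 10^-22 = (0.050) × [Ag^+]^3
[Ag^+] = (1.7 x 10^-22 / 5.0 x 10^-2)^(1/3) = 1.5 × 10^-7 M

1.5e-7 M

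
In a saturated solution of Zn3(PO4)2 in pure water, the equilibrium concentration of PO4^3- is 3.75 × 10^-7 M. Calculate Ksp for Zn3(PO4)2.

Ksp ≈ 2.50e-32

Zn3(PO4)2(s) <=> 3 Zn^2+ + 2 PO4^3-
Stoichiometry gives [Zn^2+] = (3/2)[PO4^3-] = 5.625 × 10^-7 M.
Ksp = [Zn^2+]^3[PO4^3-]^2
Ksp = (5.625 × 10^-7)^3 × (3.75 x 10^-7)^2 = 2.50 x 10^-32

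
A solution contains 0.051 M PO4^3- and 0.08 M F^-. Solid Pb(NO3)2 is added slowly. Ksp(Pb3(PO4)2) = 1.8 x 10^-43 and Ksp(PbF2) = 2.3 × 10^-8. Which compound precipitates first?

Precipitation of each salt starts when its ion product equals its Ksp.
For Pb3(PO4)2: 1.8 x 10^-43 = (0.051)^2 × [Pb^2+]^3  ⇒  [Pb^2+] = 4.1 × 10^-14 M.
For PbF2: 2.3 × 10^-8 = (0.08)^2 × [Pb^2+]  ⇒  [Pb^2+] = 3.6 × 10^-6 M.
The salt with the lower threshold [Pb^2+] precipitates first: Pb3(PO4)2.

Pb3(PO4)2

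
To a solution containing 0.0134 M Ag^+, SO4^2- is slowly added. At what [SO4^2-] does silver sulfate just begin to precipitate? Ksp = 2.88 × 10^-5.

0.160 M

Ag2SO4(s) <=> 2 Ag^+(aq) + SO4^2-(aq)
Ksp = [Ag^+]^2[SO4^2-]
Precipitation begins when Q = Ksp. With [Ag^+] = 0.0134 M:
2.88 × 10^-5 = (0.0134)^2 × [SO4^2-]
[SO4^2-] = (2.88 × 10^-5 / 1.796 × 10^-4) = 1.60 × 10^-1 M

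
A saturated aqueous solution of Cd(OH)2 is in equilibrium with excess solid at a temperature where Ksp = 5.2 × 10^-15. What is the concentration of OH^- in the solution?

Cd(OH)2(s) <=> Cd^2+ + 2 OH^-
Ksp = [Cd^2+][OH^-]^2
If s mol/L of Cd(OH)2 dissolves, [Cd^2+] = s and [OH^-] = 2s.
Ksp = s(2s)^2 = 4s^3
Solving, s = (5.2 × 10^-15/4)^(1/3) = 1.09 × 10^-5 M
[OH^-] = 2s = 2.2 × 10^-5 M

[OH^-] ≈ 2.2e-5 M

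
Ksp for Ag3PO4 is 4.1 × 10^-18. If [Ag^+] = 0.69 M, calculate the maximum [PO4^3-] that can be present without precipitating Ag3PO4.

Ag3PO4(s) ⇌ 3 Ag^+(aq) + PO4^3-(aq)
Ksp = [Ag^+]^3[PO4^3-]
Precipitation begins when Q = Ksp. With [Ag^+] = 0.69 M:
4.1 × 10^-18 = (0.69)^3 × [PO4^3-]
[PO4^3-] = (4.1 × 10^-18 / 3.29 × 10^-1) = 1.2 x 10^-17 M

[PO4^3-] ≈ 1.2e-17 M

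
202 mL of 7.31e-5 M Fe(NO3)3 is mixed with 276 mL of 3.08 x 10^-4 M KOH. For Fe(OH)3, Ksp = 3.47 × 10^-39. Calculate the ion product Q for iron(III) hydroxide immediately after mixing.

Q ≈ 1.74 × 10^-16

Total volume = 202 + 276 = 478 mL.
[Fe^3+] = 7.31 × 10^-5 × (202/478) = 3.089 × 10^-5 M
[OH^-] = 3.08 × 10^-4 × (276/478) = 1.778 × 10^-4 M
Fe(OH)3(s) ⇌ Fe^3+ + 3 OH^-, so Q = [Fe^3+][OH^-]^3
Q = (3.089 × 10^-5)(1.778 × 10^-4)^3 = 1.74 × 10^-16
Q > Ksp, so Fe(OH)3 will precipitate.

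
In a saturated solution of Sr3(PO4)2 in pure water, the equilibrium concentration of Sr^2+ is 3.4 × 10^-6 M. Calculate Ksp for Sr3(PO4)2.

Sr3(PO4)2(s) ⇌ 3 Sr^2+(aq) + 2 PO4^3-(aq)
Stoichiometry gives [PO4^3-] = (2/3)[Sr^2+] = 2.27 × 10^-6 M.
Ksp = [Sr^2+]^3[PO4^3-]^2
Ksp = (3.4 × 10^-6)^3 × (2.27 x 10^-6)^2 = 2.0 × 10^-28

2.0 × 10^-28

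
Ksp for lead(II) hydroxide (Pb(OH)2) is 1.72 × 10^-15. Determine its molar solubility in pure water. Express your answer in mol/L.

s ≈ 7.55 × 10^-6 M

Pb(OH)2(s) <=> Pb^2+(aq) + 2 OH^-(aq)
Ksp = [Pb^2+][OH^-]^2
With molar solubility s: [Pb^2+] = s, [OH^-] = 2s.
Substituting: Ksp = s(2s)^2 = 4s^3
Solving, s = (1.72 × 10^-15/4)^(1/3) = 7.55 × 10^-6 M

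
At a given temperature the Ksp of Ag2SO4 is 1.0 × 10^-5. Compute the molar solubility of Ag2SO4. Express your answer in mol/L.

Ag2SO4(s) ⇌ 2 Ag^+ + SO4^2-
Ksp = [Ag^+]^2[SO4^2-]
With molar solubility s: [Ag^+] = 2s, [SO4^2-] = s.
Ksp = (2s)^2s = 4s^3
Solving, s = (1.0 × 10^-5/4)^(1/3) = 1.4 × 10^-2 M

1.4e-2 M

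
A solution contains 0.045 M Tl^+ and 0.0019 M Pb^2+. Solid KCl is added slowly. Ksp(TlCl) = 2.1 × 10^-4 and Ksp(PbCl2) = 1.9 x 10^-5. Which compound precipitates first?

Precipitation of each salt starts when its ion product equals its Ksp.
For TlCl: 2.1 × 10^-4 = 0.045 × [Cl^-]  ⇒  [Cl^-] = 4.7 × 10^-3 M.
For PbCl2: 1.9 x 10^-5 = 0.0019 × [Cl^-]^2  ⇒  [Cl^-] = 1.0 × 10^-1 M.
The salt with the lower threshold [Cl^-] precipitates first: TlCl.

TlCl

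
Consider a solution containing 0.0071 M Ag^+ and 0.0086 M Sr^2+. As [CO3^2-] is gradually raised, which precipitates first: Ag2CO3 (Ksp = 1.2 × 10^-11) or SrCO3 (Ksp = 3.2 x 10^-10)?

Each salt begins to precipitate when Q = Ksp, i.e. when [CO3^2-] reaches its threshold.
For Ag2CO3: 1.2 × 10^-11 = (0.0071)^2 × [CO3^2-]  ⇒  [CO3^2-] = 2.4 × 10^-7 M.
For SrCO3: 3.2 x 10^-10 = 0.0086 × [CO3^2-]  ⇒  [CO3^2-] = 3.7 × 10^-8 M.
The salt with the lower threshold [CO3^2-] precipitates first: SrCO3.

SrCO3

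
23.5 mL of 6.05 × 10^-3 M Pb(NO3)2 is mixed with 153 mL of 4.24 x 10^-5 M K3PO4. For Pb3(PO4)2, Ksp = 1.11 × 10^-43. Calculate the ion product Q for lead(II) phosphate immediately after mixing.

7.06 × 10^-19

Total volume = 23.5 + 153 = 176.5 mL.
[Pb^2+] = 6.05 × 10^-3 × (23.5/176.5) = 8.055 x 10^-4 M
[PO4^3-] = 4.24 x 10^-5 × (153/176.5) = 3.675 × 10^-5 M
Pb3(PO4)2(s) ⇌ 3 Pb^2+ + 2 PO4^3-, so Q = [Pb^2+]^3[PO4^3-]^2
Q = (8.055 x 10^-4)^3(3.675 x 10^-5)^2 = 7.06 x 10^-19
Q > Ksp, so Pb3(PO4)2 will precipitate.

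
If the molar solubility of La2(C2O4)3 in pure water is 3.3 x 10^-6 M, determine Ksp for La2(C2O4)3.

La2(C2O4)3(s) ⇌ 2 La^3+ + 3 C2O4^2-
Let s = molar solubility. Then [La^3+] = 2s and [C2O4^2-] = 3s.
Ksp = [La^3+]^2[C2O4^2-]^3
Ksp = (2s)^2(3s)^3 = 108s^5
With s = 3.3 x 10^-6: Ksp = 4.2 × 10^-26

Ksp ≈ 4.2 × 10^-26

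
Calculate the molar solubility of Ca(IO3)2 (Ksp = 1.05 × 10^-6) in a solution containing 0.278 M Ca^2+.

s ≈ 9.72e-4 M

Ca(IO3)2(s) ⇌ Ca^2+ + 2 IO3^-
Ksp = [Ca^2+][IO3^-]^2
Let s = moles of Ca(IO3)2 that dissolve per litre. [Ca^2+] = 0.278 + s ≈ 0.278, [IO3^-] = 2s (since the Ca^2+ already present dominates).
Ksp ≈ 0.278 × (2s)^2
s = 9.72 x 10^-4 M
Check: s = 9.7 × 10^-4 ≪ 0.278, so the approximation is valid.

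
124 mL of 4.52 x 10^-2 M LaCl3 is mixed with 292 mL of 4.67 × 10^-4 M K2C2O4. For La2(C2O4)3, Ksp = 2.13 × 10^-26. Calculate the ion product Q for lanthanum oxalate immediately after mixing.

Q = 6.39 x 10^-15

Total volume = 124 + 292 = 416 mL.
[La^3+] = 4.52 × 10^-2 × (124/416) = 1.347 x 10^-2 M
[C2O4^2-] = 4.67 × 10^-4 × (292/416) = 3.278 × 10^-4 M
La2(C2O4)3(s) <=> 2 La^3+(aq) + 3 C2O4^2-(aq), so Q = [La^3+]^2[C2O4^2-]^3
Q = (1.347 × 10^-2)^2(3.278 × 10^-4)^3 = 6.39 × 10^-15
Q > Ksp, so La2(C2O4)3 will precipitate.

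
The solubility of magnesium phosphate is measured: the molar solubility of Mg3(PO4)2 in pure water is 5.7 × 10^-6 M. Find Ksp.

Mg3(PO4)2(s) ⇌ 3 Mg^2+ + 2 PO4^3-
Let s = molar solubility. Then [Mg^2+] = 3s and [PO4^3-] = 2s.
Ksp = [Mg^2+]^3[PO4^3-]^2
So Ksp = (3s)^3 × (2s)^2 = 108s^5
Ksp = 108 × (5.7 × 10^-6)^5 = 6.5 × 10^-25

6.5 × 10^-25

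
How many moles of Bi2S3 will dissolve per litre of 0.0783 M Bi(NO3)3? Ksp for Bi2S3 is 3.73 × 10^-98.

6.09 x 10^-33 M

Bi2S3(s) ⇌ 2 Bi^3+(aq) + 3 S^2-(aq)
Ksp = [Bi^3+]^2[S^2-]^3
If s mol/L dissolves here, [Bi^3+] = 0.0783 + 2s ≈ 0.0783, [S^2-] = 3s (since Bi^3+ from Bi(NO3)3 dominates).
Ksp ≈ (0.0783)^2 × (3s)^3
s = 6.09 x 10^-33 M
Check: 2s = 1.2 × 10^-32 ≪ 0.0783, so the approximation is valid.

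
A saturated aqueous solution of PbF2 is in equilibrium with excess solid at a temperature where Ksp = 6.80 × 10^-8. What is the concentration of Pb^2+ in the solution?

PbF2(s) <=> Pb^2+ + 2 F^-
Ksp = [Pb^2+][F^-]^2
If s mol/L of PbF2 dissolves, [Pb^2+] = s and [F^-] = 2s.
So Ksp = s × (2s)^2 = 4s^3
s = (6.80 × 10^-8 / 4)^(1/3) = 2.571 × 10^-3 M
[Pb^2+] = s = 2.57 × 10^-3 M

[Pb^2+] = 2.57 x 10^-3 M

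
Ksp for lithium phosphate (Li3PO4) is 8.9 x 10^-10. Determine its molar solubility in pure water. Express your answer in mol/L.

Li3PO4(s) ⇌ 3 Li^+(aq) + PO4^3-(aq)
Ksp = [Li^+]^3[PO4^3-]
Let s = molar solubility. Then [Li^+] = 3s and [PO4^3-] = s.
So Ksp = (3s)^3 × s = 27s^4
Solving, s = (8.9 x 10^-10/27)^(1/4) = 2.4 × 10^-3 M

s = 2.4 × 10^-3 M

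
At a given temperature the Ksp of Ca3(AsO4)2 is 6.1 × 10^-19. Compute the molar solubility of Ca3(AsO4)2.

Ca3(AsO4)2(s) ⇌ 3 Ca^2+(aq) + 2 AsO4^3-(aq)
Ksp = [Ca^2+]^3[AsO4^3-]^2
For each mole of Ca3(AsO4)2 that dissolves: [Ca^2+] = 3s, [AsO4^3-] = 2s.
Substituting: Ksp = (3s)^3(2s)^2 = 108s^5
s^5 = 6.1 × 10^-19 / 108, so s = 8.9 × 10^-5 M

8.9e-5 M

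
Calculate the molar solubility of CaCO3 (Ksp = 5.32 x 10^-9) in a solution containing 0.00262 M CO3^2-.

CaCO3(s) ⇌ Ca^2+ + CO3^2-
Ksp = [Ca^2+][CO3^2-]
If s mol/L dissolves here, [Ca^2+] = s, [CO3^2-] = 0.00262 + s ≈ 0.00262 (common-ion effect: CO3^2- is already 0.00262 M).
Ksp ≈ s × 0.00262
s = 2.03 × 10^-6 M
Check: s = 2.0 × 10^-6 ≪ 0.00262, so the approximation is valid.

s = 2.03e-6 M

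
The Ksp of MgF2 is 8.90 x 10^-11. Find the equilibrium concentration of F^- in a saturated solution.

5.63 × 10^-4 M

MgF2(s) ⇌ Mg^2+(aq) + 2 F^-(aq)
Ksp = [Mg^2+][F^-]^2
With molar solubility s: [Mg^2+] = s, [F^-] = 2s.
So Ksp = s × (2s)^2 = 4s^3
s^3 = 8.90 x 10^-11 / 4, so s = 2.813 x 10^-4 M
[F^-] = 2s = 5.63 x 10^-4 M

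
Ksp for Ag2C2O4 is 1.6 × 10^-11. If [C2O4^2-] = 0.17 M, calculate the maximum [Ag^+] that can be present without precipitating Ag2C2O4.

Ag2C2O4(s) ⇌ 2 Ag^+ + C2O4^2-
Ksp = [Ag^+]^2[C2O4^2-]
Precipitation begins when Q = Ksp. With [C2O4^2-] = 0.17 M:
1.6 × 10^-11 = (0.17) × [Ag^+]^2
[Ag^+] = (1.6 × 10^-11 / 1.7 × 10^-1)^(1/2) = 9.7 x 10^-6 M

9.7 × 10^-6 M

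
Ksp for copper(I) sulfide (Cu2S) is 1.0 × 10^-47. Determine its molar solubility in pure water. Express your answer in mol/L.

Cu2S(s) <=> 2 Cu^+(aq) + S^2-(aq)
Ksp = [Cu^+]^2[S^2-]
Let s = molar solubility. Then [Cu^+] = 2s and [S^2-] = s.
So Ksp = (2s)^2 × s = 4s^3
s^3 = 1.0 × 10^-47 / 4, so s = 1.4 x 10^-16 M

s ≈ 1.4 x 10^-16 M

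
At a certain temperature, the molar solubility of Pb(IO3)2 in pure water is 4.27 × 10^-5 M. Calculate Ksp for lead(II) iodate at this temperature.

Ksp ≈ 3.11 x 10^-13

Pb(IO3)2(s) ⇌ Pb^2+(aq) + 2 IO3^-(aq)
With molar solubility s: [Pb^2+] = s, [IO3^-] = 2s.
Ksp = [Pb^2+][IO3^-]^2
Substituting: Ksp = s(2s)^2 = 4s^3
With s = 4.27 × 10^-5: Ksp = 3.11 x 10^-13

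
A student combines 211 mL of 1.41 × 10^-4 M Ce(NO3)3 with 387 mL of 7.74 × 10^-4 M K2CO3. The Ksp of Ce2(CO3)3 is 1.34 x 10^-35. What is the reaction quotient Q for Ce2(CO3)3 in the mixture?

Q = 3.11 x 10^-19

Total volume = 211 + 387 = 598 mL.
[Ce^3+] = 1.41 x 10^-4 × (211/598) = 4.975 × 10^-5 M
[CO3^2-] = 7.74 × 10^-4 × (387/598) = 5.009 × 10^-4 M
Ce2(CO3)3(s) <=> 2 Ce^3+(aq) + 3 CO3^2-(aq), so Q = [Ce^3+]^2[CO3^2-]^3
Q = (4.975 x 10^-5)^2(5.009 x 10^-4)^3 = 3.11 × 10^-19
Q > Ksp, so Ce2(CO3)3 will precipitate.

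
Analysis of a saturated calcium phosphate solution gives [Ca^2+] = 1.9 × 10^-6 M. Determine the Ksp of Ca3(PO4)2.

1.1 × 10^-29

Ca3(PO4)2(s) <=> 3 Ca^2+(aq) + 2 PO4^3-(aq)
Stoichiometry gives [PO4^3-] = (2/3)[Ca^2+] = 1.27 x 10^-6 M.
Ksp = [Ca^2+]^3[PO4^3-]^2
Ksp = (1.9 x 10^-6)^3 × (1.27 x 10^-6)^2 = 1.1 × 10^-29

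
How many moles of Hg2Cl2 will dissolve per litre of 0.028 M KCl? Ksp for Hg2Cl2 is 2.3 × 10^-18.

Hg2Cl2(s) ⇌ Hg2^2+ + 2 Cl^-
Ksp = [Hg2^2+][Cl^-]^2
Let s = moles of Hg2Cl2 that dissolve per litre. [Hg2^2+] = s, [Cl^-] = 0.028 + 2s ≈ 0.028 (Ksp is small, so little additional dissolves).
Ksp ≈ s × (0.028)^2
s = 2.9 × 10^-15 M
Check: 2s = 5.9 × 10^-15 ≪ 0.028, so the approximation is valid.

s ≈ 2.9 x 10^-15 M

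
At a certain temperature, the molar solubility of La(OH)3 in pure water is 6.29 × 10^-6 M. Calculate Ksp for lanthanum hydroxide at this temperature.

Ksp ≈ 4.23e-20

La(OH)3(s) <=> La^3+ + 3 OH^-
Let s = molar solubility. Then [La^3+] = s and [OH^-] = 3s.
Ksp = [La^3+][OH^-]^3
Substituting: Ksp = s(3s)^3 = 27s^4
Ksp = 27 × (6.29 x 10^-6)^4 = 4.23 x 10^-20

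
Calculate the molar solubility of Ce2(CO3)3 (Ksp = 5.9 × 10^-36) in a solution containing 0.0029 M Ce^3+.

3.0 x 10^-11 M

Ce2(CO3)3(s) ⇌ 2 Ce^3+(aq) + 3 CO3^2-(aq)
Ksp = [Ce^3+]^2[CO3^2-]^3
If s mol/L dissolves here, [Ce^3+] = 0.0029 + 2s ≈ 0.0029, [CO3^2-] = 3s (common-ion effect: Ce^3+ is already 0.0029 M).
Ksp ≈ (0.0029)^2 × (3s)^3
s = 3.0 × 10^-11 M
Check: 2s = 5.9 × 10^-11 ≪ 0.0029, so the approximation is valid.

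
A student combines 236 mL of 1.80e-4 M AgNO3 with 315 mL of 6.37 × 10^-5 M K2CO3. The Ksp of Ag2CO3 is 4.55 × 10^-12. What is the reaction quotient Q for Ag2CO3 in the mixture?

Total volume = 236 + 315 = 551 mL.
[Ag^+] = 1.80 × 10^-4 × (236/551) = 7.710 × 10^-5 M
[CO3^2-] = 6.37 × 10^-5 × (315/551) = 3.642 × 10^-5 M
Ag2CO3(s) ⇌ 2 Ag^+ + CO3^2-, so Q = [Ag^+]^2[CO3^2-]
Q = (7.710 × 10^-5)^2(3.642 x 10^-5) = 2.16 x 10^-13
Q < Ksp, so no precipitate of Ag2CO3 forms.

Q = 2.16e-13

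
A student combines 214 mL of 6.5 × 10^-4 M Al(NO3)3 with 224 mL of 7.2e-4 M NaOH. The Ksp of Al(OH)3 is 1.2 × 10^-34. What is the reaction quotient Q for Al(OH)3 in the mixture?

Total volume = 214 + 224 = 438 mL.
[Al^3+] = 6.5 × 10^-4 × (214/438) = 3.18 × 10^-4 M
[OH^-] = 7.2 x 10^-4 × (224/438) = 3.68 × 10^-4 M
Al(OH)3(s) ⇌ Al^3+ + 3 OH^-, so Q = [Al^3+][OH^-]^3
Q = (3.18 × 10^-4)(3.68 × 10^-4)^3 = 1.6 × 10^-14
Q > Ksp, so Al(OH)3 will precipitate.

Q = 1.6 × 10^-14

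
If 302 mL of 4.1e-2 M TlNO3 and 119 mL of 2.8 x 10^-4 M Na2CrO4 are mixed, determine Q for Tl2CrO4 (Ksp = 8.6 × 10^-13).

6.8 × 10^-8

Total volume = 302 + 119 = 421 mL.
[Tl^+] = 4.1 × 10^-2 × (302/421) = 2.94 × 10^-2 M
[CrO4^2-] = 2.8 x 10^-4 × (119/421) = 7.91 × 10^-5 M
Tl2CrO4(s) ⇌ 2 Tl^+ + CrO4^2-, so Q = [Tl^+]^2[CrO4^2-]
Q = (2.94 × 10^-2)^2(7.91 × 10^-5) = 6.8 × 10^-8
Q > Ksp, so Tl2CrO4 will precipitate.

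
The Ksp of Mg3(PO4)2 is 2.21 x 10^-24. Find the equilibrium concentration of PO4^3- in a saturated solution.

Mg3(PO4)2(s) ⇌ 3 Mg^2+(aq) + 2 PO4^3-(aq)
Ksp = [Mg^2+]^3[PO4^3-]^2
For each mole of Mg3(PO4)2 that dissolves: [Mg^2+] = 3s, [PO4^3-] = 2s.
Ksp = (3s)^3(2s)^2 = 108s^5
Solving, s = (2.21 x 10^-24/108)^(1/5) = 7.281 × 10^-6 M
[PO4^3-] = 2s = 1.46 x 10^-5 M

[PO4^3-] = 1.46 × 10^-5 M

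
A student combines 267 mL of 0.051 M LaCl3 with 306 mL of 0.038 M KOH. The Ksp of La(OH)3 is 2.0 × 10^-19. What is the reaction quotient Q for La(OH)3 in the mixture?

Total volume = 267 + 306 = 573 mL.
[La^3+] = 5.1 × 10^-2 × (267/573) = 2.38 × 10^-2 M
[OH^-] = 3.8 x 10^-2 × (306/573) = 2.03 × 10^-2 M
La(OH)3(s) <=> La^3+ + 3 OH^-, so Q = [La^3+][OH^-]^3
Q = (2.38 x 10^-2)(2.03 × 10^-2)^3 = 2.0 × 10^-7
Q > Ksp, so La(OH)3 will precipitate.

Q = 2.0 × 10^-7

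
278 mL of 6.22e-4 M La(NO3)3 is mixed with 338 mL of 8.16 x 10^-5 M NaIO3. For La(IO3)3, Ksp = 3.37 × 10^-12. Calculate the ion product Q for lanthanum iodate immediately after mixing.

Total volume = 278 + 338 = 616 mL.
[La^3+] = 6.22 x 10^-4 × (278/616) = 2.807 x 10^-4 M
[IO3^-] = 8.16 x 10^-5 × (338/616) = 4.477 x 10^-5 M
La(IO3)3(s) ⇌ La^3+(aq) + 3 IO3^-(aq), so Q = [La^3+][IO3^-]^3
Q = (2.807 × 10^-4)(4.477 × 10^-5)^3 = 2.52 x 10^-17
Q < Ksp, so no precipitate of La(IO3)3 forms.

Q ≈ 2.52e-17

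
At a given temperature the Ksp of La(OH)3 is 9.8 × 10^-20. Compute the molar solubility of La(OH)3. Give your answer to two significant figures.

La(OH)3(s) ⇌ La^3+ + 3 OH^-
Ksp = [La^3+][OH^-]^3
Let s = molar solubility. Then [La^3+] = s and [OH^-] = 3s.
Ksp = s(3s)^3 = 27s^4
s = (9.8 × 10^-20 / 27)^(1/4) = 7.8 x 10^-6 M

s ≈ 7.8e-6 M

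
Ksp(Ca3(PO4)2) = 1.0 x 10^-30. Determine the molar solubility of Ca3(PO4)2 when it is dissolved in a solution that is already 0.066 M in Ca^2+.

s = 2.9 × 10^-14 M

Ca3(PO4)2(s) <=> 3 Ca^2+(aq) + 2 PO4^3-(aq)
Ksp = [Ca^2+]^3[PO4^3-]^2
Let s be the molar solubility in this solution. [Ca^2+] = 0.066 + 3s ≈ 0.066, [PO4^3-] = 2s (Ksp is small, so little additional dissolves).
Ksp ≈ (0.066)^3 × (2s)^2
s = 2.9 × 10^-14 M
Check: 3s = 8.8 × 10^-14 ≪ 0.066, so the approximation is valid.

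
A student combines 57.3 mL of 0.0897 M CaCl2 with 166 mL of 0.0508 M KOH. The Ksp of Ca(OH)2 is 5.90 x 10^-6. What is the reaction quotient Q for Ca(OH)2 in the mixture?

Total volume = 57.3 + 166 = 223.3 mL.
[Ca^2+] = 8.97 × 10^-2 × (57.3/223.3) = 2.302 × 10^-2 M
[OH^-] = 5.08 × 10^-2 × (166/223.3) = 3.776 x 10^-2 M
Ca(OH)2(s) ⇌ Ca^2+(aq) + 2 OH^-(aq), so Q = [Ca^2+][OH^-]^2
Q = (2.302 × 10^-2)(3.776 x 10^-2)^2 = 3.28 × 10^-5
Q > Ksp, so Ca(OH)2 will precipitate.

Q = 3.28 × 10^-5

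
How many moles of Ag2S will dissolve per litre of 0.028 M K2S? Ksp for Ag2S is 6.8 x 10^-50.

Ag2S(s) ⇌ 2 Ag^+ + S^2-
Ksp = [Ag^+]^2[S^2-]
Let s = moles of Ag2S that dissolve per litre. [Ag^+] = 2s, [S^2-] = 0.028 + s ≈ 0.028 (Ksp is small, so little additional dissolves).
Ksp ≈ (2s)^2 × 0.028
s = 7.8 x 10^-25 M
Check: s = 7.8 x 10^-25 ≪ 0.028, so the approximation is valid.

s ≈ 7.8 × 10^-25 M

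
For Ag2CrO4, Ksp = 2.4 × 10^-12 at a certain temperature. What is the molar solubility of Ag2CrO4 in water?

Ag2CrO4(s) <=> 2 Ag^+(aq) + CrO4^2-(aq)
Ksp = [Ag^+]^2[CrO4^2-]
If s mol/L of Ag2CrO4 dissolves, [Ag^+] = 2s and [CrO4^2-] = s.
Substituting: Ksp = (2s)^2s = 4s^3
s^3 = 2.4 × 10^-12 / 4, so s = 8.4 × 10^-5 M

8.4e-5 M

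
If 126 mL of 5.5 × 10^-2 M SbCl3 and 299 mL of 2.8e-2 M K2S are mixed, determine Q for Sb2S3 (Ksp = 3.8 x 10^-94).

Total volume = 126 + 299 = 425 mL.
[Sb^3+] = 5.5 × 10^-2 × (126/425) = 1.63 × 10^-2 M
[S^2-] = 2.8 × 10^-2 × (299/425) = 1.97 x 10^-2 M
Sb2S3(s) ⇌ 2 Sb^3+ + 3 S^2-, so Q = [Sb^3+]^2[S^2-]^3
Q = (1.63 × 10^-2)^2(1.97 × 10^-2)^3 = 2.0 × 10^-9
Q > Ksp, so Sb2S3 will precipitate.

Q = 2.0 x 10^-9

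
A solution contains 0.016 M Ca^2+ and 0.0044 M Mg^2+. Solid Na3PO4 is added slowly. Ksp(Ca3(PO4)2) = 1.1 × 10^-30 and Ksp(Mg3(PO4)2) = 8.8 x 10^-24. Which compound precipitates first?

Precipitation of each salt starts when its ion product equals its Ksp.
For Ca3(PO4)2: 1.1 × 10^-30 = (0.016)^3 × [PO4^3-]^2  ⇒  [PO4^3-] = 5.2 × 10^-13 M.
For Mg3(PO4)2: 8.8 x 10^-24 = (0.0044)^3 × [PO4^3-]^2  ⇒  [PO4^3-] = 1.0 × 10^-8 M.
The salt with the lower threshold [PO4^3-] precipitates first: Ca3(PO4)2.

Ca3(PO4)2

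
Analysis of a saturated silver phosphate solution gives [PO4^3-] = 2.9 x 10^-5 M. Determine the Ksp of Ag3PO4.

Ag3PO4(s) ⇌ 3 Ag^+(aq) + PO4^3-(aq)
Stoichiometry gives [Ag^+] = (3/1)[PO4^3-] = 8.70 × 10^-5 M.
Ksp = [Ag^+]^3[PO4^3-]
Ksp = (8.70 × 10^-5)^3 × 2.9 x 10^-5 = 1.9 x 10^-17

1.9e-17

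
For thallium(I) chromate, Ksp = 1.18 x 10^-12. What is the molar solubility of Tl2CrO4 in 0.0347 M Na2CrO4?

s ≈ 2.92 x 10^-6 M

Tl2CrO4(s) ⇌ 2 Tl^+ + CrO4^2-
Ksp = [Tl^+]^2[CrO4^2-]
Let s = moles of Tl2CrO4 that dissolve per litre. [Tl^+] = 2s, [CrO4^2-] = 0.0347 + s ≈ 0.0347 (common-ion effect: CrO4^2- is already 0.0347 M).
Ksp ≈ (2s)^2 × 0.0347
s = 2.92 × 10^-6 M
Check: s = 2.9 × 10^-6 ≪ 0.0347, so the approximation is valid.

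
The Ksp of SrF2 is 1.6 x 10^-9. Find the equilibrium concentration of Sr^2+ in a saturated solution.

[Sr^2+] = 7.4e-4 M

SrF2(s) ⇌ Sr^2+(aq) + 2 F^-(aq)
Ksp = [Sr^2+][F^-]^2
For each mole of SrF2 that dissolves: [Sr^2+] = s, [F^-] = 2s.
So Ksp = s × (2s)^2 = 4s^3
s^3 = 1.6 x 10^-9 / 4, so s = 7.37 × 10^-4 M
[Sr^2+] = s = 7.4 × 10^-4 M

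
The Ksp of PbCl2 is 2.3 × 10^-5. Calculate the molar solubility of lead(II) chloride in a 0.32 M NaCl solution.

PbCl2(s) ⇌ Pb^2+ + 2 Cl^-
Ksp = [Pb^2+][Cl^-]^2
If s mol/L dissolves here, [Pb^2+] = s, [Cl^-] = 0.32 + 2s ≈ 0.32 (Ksp is small, so little additional dissolves).
Ksp ≈ s × (0.32)^2
s = 2.2 × 10^-4 M
Check: 2s = 4.5 x 10^-4 ≪ 0.32, so the approximation is valid.

2.2 × 10^-4 M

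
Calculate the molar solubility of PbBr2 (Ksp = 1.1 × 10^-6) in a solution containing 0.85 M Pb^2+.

PbBr2(s) ⇌ Pb^2+ + 2 Br^-
Ksp = [Pb^2+][Br^-]^2
If s mol/L dissolves here, [Pb^2+] = 0.85 + s ≈ 0.85, [Br^-] = 2s (since the Pb^2+ already present dominates).
Ksp ≈ 0.85 × (2s)^2
s = 5.7 x 10^-4 M
Check: s = 5.7 × 10^-4 ≪ 0.85, so the approximation is valid.

5.7e-4 M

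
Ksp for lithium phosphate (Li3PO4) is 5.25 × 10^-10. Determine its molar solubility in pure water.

s ≈ 2.10 × 10^-3 M

Li3PO4(s) ⇌ 3 Li^+(aq) + PO4^3-(aq)
Ksp = [Li^+]^3[PO4^3-]
For each mole of Li3PO4 that dissolves: [Li^+] = 3s, [PO4^3-] = s.
So Ksp = (3s)^3 × s = 27s^4
Solving, s = (5.25 × 10^-10/27)^(1/4) = 2.10 x 10^-3 M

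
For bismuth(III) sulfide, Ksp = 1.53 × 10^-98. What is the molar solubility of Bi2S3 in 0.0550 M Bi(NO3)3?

5.72 × 10^-33 M

Bi2S3(s) <=> 2 Bi^3+(aq) + 3 S^2-(aq)
Ksp = [Bi^3+]^2[S^2-]^3
If s mol/L dissolves here, [Bi^3+] = 0.0550 + 2s ≈ 0.0550, [S^2-] = 3s (Ksp is small, so little additional dissolves).
Ksp ≈ (0.0550)^2 × (3s)^3
s = 5.72 × 10^-33 M
Check: 2s = 1.1 × 10^-32 ≪ 0.0550, so the approximation is valid.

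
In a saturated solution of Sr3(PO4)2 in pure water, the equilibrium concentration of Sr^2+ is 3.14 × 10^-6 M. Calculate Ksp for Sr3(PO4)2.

Sr3(PO4)2(s) ⇌ 3 Sr^2+(aq) + 2 PO4^3-(aq)
Stoichiometry gives [PO4^3-] = (2/3)[Sr^2+] = 2.093 × 10^-6 M.
Ksp = [Sr^2+]^3[PO4^3-]^2
Ksp = (3.14 × 10^-6)^3 × (2.093 × 10^-6)^2 = 1.36 × 10^-28

Ksp = 1.36 x 10^-28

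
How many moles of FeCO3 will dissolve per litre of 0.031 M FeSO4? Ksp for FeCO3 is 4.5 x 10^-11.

s = 1.5e-9 M

FeCO3(s) ⇌ Fe^2+(aq) + CO3^2-(aq)
Ksp = [Fe^2+][CO3^2-]
If s mol/L dissolves here, [Fe^2+] = 0.031 + s ≈ 0.031, [CO3^2-] = s (common-ion effect: Fe^2+ is already 0.031 M).
Ksp ≈ 0.031 × s
s = 1.5 × 10^-9 M
Check: s = 1.5 x 10^-9 ≪ 0.031, so the approximation is valid.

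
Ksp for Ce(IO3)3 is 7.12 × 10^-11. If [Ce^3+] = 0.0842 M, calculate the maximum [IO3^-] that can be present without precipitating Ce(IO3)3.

9.46 × 10^-4 M

Ce(IO3)3(s) <=> Ce^3+(aq) + 3 IO3^-(aq)
Ksp = [Ce^3+][IO3^-]^3
Precipitation begins when Q = Ksp. With [Ce^3+] = 0.0842 M:
7.12 × 10^-11 = (0.0842) × [IO3^-]^3
[IO3^-] = (7.12 × 10^-11 / 8.42 x 10^-2)^(1/3) = 9.46 x 10^-4 M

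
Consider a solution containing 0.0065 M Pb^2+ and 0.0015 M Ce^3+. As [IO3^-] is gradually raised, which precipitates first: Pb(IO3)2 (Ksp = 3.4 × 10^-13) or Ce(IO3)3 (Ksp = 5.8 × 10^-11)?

Pb(IO3)2

Precipitation of each salt starts when its ion product equals its Ksp.
For Pb(IO3)2: 3.4 × 10^-13 = 0.0065 × [IO3^-]^2  ⇒  [IO3^-] = 7.2 x 10^-6 M.
For Ce(IO3)3: 5.8 × 10^-11 = 0.0015 × [IO3^-]^3  ⇒  [IO3^-] = 3.4 x 10^-3 M.
The salt with the lower threshold [IO3^-] precipitates first: Pb(IO3)2.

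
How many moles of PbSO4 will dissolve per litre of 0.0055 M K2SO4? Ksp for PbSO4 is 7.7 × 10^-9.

1.4 x 10^-6 M

PbSO4(s) ⇌ Pb^2+(aq) + SO4^2-(aq)
Ksp = [Pb^2+][SO4^2-]
Let s = moles of PbSO4 that dissolve per litre. [Pb^2+] = s, [SO4^2-] = 0.0055 + s ≈ 0.0055 (Ksp is small, so little additional dissolves).
Ksp ≈ s × 0.0055
s = 1.4 × 10^-6 M
Check: s = 1.4 × 10^-6 ≪ 0.0055, so the approximation is valid.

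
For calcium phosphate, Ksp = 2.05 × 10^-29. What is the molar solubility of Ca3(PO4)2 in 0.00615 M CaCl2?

s = 4.69 x 10^-12 M

Ca3(PO4)2(s) ⇌ 3 Ca^2+ + 2 PO4^3-
Ksp = [Ca^2+]^3[PO4^3-]^2
Let s be the molar solubility in this solution. [Ca^2+] = 0.00615 + 3s ≈ 0.00615, [PO4^3-] = 2s (Ksp is small, so little additional dissolves).
Ksp ≈ (0.00615)^3 × (2s)^2
s = 4.69 × 10^-12 M
Check: 3s = 1.4 x 10^-11 ≪ 0.00615, so the approximation is valid.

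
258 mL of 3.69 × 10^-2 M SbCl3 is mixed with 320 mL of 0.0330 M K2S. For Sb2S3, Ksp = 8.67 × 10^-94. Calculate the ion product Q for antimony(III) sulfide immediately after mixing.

Total volume = 258 + 320 = 578 mL.
[Sb^3+] = 3.69 × 10^-2 × (258/578) = 1.647 × 10^-2 M
[S^2-] = 3.30 x 10^-2 × (320/578) = 1.827 × 10^-2 M
Sb2S3(s) ⇌ 2 Sb^3+(aq) + 3 S^2-(aq), so Q = [Sb^3+]^2[S^2-]^3
Q = (1.647 x 10^-2)^2(1.827 × 10^-2)^3 = 1.65 x 10^-9
Q > Ksp, so Sb2S3 will precipitate.

Q ≈ 1.65 x 10^-9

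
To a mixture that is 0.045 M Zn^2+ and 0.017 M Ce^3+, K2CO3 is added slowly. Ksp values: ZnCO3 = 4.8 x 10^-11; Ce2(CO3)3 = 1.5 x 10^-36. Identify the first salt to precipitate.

Precipitation of each salt starts when its ion product equals its Ksp.
For ZnCO3: 4.8 x 10^-11 = 0.045 × [CO3^2-]  ⇒  [CO3^2-] = 1.1 × 10^-9 M.
For Ce2(CO3)3: 1.5 x 10^-36 = (0.017)^2 × [CO3^2-]^3  ⇒  [CO3^2-] = 1.7 × 10^-11 M.
The salt with the lower threshold [CO3^2-] precipitates first: Ce2(CO3)3.

Ce2(CO3)3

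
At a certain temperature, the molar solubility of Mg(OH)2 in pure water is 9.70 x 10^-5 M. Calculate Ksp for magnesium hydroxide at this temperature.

Mg(OH)2(s) ⇌ Mg^2+ + 2 OH^-
If s mol/L of Mg(OH)2 dissolves, [Mg^2+] = s and [OH^-] = 2s.
Ksp = [Mg^2+][OH^-]^2
Substituting: Ksp = s(2s)^2 = 4s^3
With s = 9.70 × 10^-5: Ksp = 3.65 x 10^-12

Ksp ≈ 3.65 × 10^-12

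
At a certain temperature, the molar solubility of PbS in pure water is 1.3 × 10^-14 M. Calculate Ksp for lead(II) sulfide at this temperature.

Ksp = 1.7 × 10^-28

PbS(s) ⇌ Pb^2+(aq) + S^2-(aq)
If s mol/L of PbS dissolves, [Pb^2+] = s and [S^2-] = s.
Ksp = [Pb^2+][S^2-]
Ksp = (s)(s) = s^2
Ksp = (1.3 × 10^-14)^2 = 1.7 x 10^-28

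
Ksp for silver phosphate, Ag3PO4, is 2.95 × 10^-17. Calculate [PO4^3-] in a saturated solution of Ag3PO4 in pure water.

[PO4^3-] ≈ 3.23e-5 M

Ag3PO4(s) <=> 3 Ag^+(aq) + PO4^3-(aq)
Ksp = [Ag^+]^3[PO4^3-]
For each mole of Ag3PO4 that dissolves: [Ag^+] = 3s, [PO4^3-] = s.
Ksp = (3s)^3s = 27s^4
s^4 = 2.95 × 10^-17 / 27, so s = 3.233 × 10^-5 M
[PO4^3-] = s = 3.23 × 10^-5 M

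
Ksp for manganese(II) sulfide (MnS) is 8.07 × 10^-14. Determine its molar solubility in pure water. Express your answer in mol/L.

MnS(s) ⇌ Mn^2+ + S^2-
Ksp = [Mn^2+][S^2-]
With molar solubility s: [Mn^2+] = s, [S^2-] = s.
Ksp = (s)(s) = s^2
s = (8.07 × 10^-14)^(1/2) = 2.84 × 10^-7 M

2.84 × 10^-7 M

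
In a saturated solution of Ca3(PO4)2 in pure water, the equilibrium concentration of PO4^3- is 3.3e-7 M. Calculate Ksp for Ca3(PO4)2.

Ca3(PO4)2(s) ⇌ 3 Ca^2+ + 2 PO4^3-
Stoichiometry gives [Ca^2+] = (3/2)[PO4^3-] = 4.95 × 10^-7 M.
Ksp = [Ca^2+]^3[PO4^3-]^2
Ksp = (4.95 × 10^-7)^3 × (3.3 × 10^-7)^2 = 1.3 × 10^-32

Ksp ≈ 1.3 × 10^-32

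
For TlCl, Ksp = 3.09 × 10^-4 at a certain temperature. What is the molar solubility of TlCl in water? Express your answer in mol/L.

TlCl(s) <=> Tl^+ + Cl^-
Ksp = [Tl^+][Cl^-]
For each mole of TlCl that dissolves: [Tl^+] = s, [Cl^-] = s.
Ksp = s × s = s^2
s = √(3.09 × 10^-4) = 1.76 × 10^-2 M

s ≈ 1.76 × 10^-2 M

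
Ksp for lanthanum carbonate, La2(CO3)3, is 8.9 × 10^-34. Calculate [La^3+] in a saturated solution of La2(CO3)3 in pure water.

[La^3+] = 1.9e-7 M

La2(CO3)3(s) ⇌ 2 La^3+ + 3 CO3^2-
Ksp = [La^3+]^2[CO3^2-]^3
For each mole of La2(CO3)3 that dissolves: [La^3+] = 2s, [CO3^2-] = 3s.
Substituting: Ksp = (2s)^2(3s)^3 = 108s^5
s = (8.9 × 10^-34 / 108)^(1/5) = 9.62 x 10^-8 M
[La^3+] = 2s = 1.9 x 10^-7 M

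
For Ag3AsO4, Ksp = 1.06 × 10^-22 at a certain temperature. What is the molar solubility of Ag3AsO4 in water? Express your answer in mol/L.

Ag3AsO4(s) ⇌ 3 Ag^+(aq) + AsO4^3-(aq)
Ksp = [Ag^+]^3[AsO4^3-]
With molar solubility s: [Ag^+] = 3s, [AsO4^3-] = s.
Ksp = (3s)^3s = 27s^4
s = (1.06 × 10^-22 / 27)^(1/4) = 1.41 × 10^-6 M

s ≈ 1.41e-6 M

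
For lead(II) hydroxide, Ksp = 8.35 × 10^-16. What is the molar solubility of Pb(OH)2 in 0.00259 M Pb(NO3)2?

s = 2.84e-7 M

Pb(OH)2(s) <=> Pb^2+ + 2 OH^-
Ksp = [Pb^2+][OH^-]^2
If s mol/L dissolves here, [Pb^2+] = 0.00259 + s ≈ 0.00259, [OH^-] = 2s (since Pb^2+ from Pb(NO3)2 dominates).
Ksp ≈ 0.00259 × (2s)^2
s = 2.84 × 10^-7 M
Check: s = 2.8 x 10^-7 ≪ 0.00259, so the approximation is valid.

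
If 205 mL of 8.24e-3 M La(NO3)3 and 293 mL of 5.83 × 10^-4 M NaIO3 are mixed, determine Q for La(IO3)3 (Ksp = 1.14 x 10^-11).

Q = 1.37 x 10^-13

Total volume = 205 + 293 = 498 mL.
[La^3+] = 8.24 × 10^-3 × (205/498) = 3.392 x 10^-3 M
[IO3^-] = 5.83 x 10^-4 × (293/498) = 3.430 x 10^-4 M
La(IO3)3(s) ⇌ La^3+ + 3 IO3^-, so Q = [La^3+][IO3^-]^3
Q = (3.392 × 10^-3)(3.430 × 10^-4)^3 = 1.37 × 10^-13
Q < Ksp, so no precipitate of La(IO3)3 forms.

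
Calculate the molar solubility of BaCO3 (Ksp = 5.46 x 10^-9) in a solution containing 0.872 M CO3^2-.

s = 6.26e-9 M

BaCO3(s) <=> Ba^2+ + CO3^2-
Ksp = [Ba^2+][CO3^2-]
Let s be the molar solubility in this solution. [Ba^2+] = s, [CO3^2-] = 0.872 + s ≈ 0.872 (Ksp is small, so little additional dissolves).
Ksp ≈ s × 0.872
s = 6.26 × 10^-9 M
Check: s = 6.3 x 10^-9 ≪ 0.872, so the approximation is valid.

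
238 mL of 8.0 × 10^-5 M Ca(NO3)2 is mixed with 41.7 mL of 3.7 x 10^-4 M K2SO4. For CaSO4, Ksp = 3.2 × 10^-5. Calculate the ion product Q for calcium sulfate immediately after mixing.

Q = 3.8e-9

Total volume = 238 + 41.7 = 279.7 mL.
[Ca^2+] = 8.0 × 10^-5 × (238/279.7) = 6.81 × 10^-5 M
[SO4^2-] = 3.7 × 10^-4 × (41.7/279.7) = 5.52 × 10^-5 M
CaSO4(s) ⇌ Ca^2+(aq) + SO4^2-(aq), so Q = [Ca^2+][SO4^2-]
Q = (6.81 × 10^-5)(5.52 x 10^-5) = 3.8 × 10^-9
Q < Ksp, so no precipitate of CaSO4 forms.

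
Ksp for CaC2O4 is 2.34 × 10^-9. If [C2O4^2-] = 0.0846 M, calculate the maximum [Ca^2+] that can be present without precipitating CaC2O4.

CaC2O4(s) <=> Ca^2+(aq) + C2O4^2-(aq)
Ksp = [Ca^2+][C2O4^2-]
Precipitation begins when Q = Ksp. With [C2O4^2-] = 0.0846 M:
2.34 × 10^-9 = (0.0846) × [Ca^2+]
[Ca^2+] = (2.34 × 10^-9 / 8.46 × 10^-2) = 2.77 x 10^-8 M

[Ca^2+] ≈ 2.77e-8 M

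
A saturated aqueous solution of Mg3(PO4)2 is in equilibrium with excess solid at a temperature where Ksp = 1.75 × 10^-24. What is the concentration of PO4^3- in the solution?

Mg3(PO4)2(s) ⇌ 3 Mg^2+(aq) + 2 PO4^3-(aq)
Ksp = [Mg^2+]^3[PO4^3-]^2
For each mole of Mg3(PO4)2 that dissolves: [Mg^2+] = 3s, [PO4^3-] = 2s.
So Ksp = (3s)^3 × (2s)^2 = 108s^5
s = (1.75 × 10^-24 / 108)^(1/5) = 6.949 x 10^-6 M
[PO4^3-] = 2s = 1.39 x 10^-5 M

[PO4^3-] ≈ 1.39 × 10^-5 M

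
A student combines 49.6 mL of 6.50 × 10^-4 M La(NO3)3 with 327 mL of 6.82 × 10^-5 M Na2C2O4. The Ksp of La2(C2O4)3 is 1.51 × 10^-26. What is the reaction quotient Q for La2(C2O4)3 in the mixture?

Q = 1.52 x 10^-21

Total volume = 49.6 + 327 = 376.6 mL.
[La^3+] = 6.50 × 10^-4 × (49.6/376.6) = 8.561 × 10^-5 M
[C2O4^2-] = 6.82 x 10^-5 × (327/376.6) = 5.922 × 10^-5 M
La2(C2O4)3(s) ⇌ 2 La^3+(aq) + 3 C2O4^2-(aq), so Q = [La^3+]^2[C2O4^2-]^3
Q = (8.561 × 10^-5)^2(5.922 × 10^-5)^3 = 1.52 x 10^-21
Q > Ksp, so La2(C2O4)3 will precipitate.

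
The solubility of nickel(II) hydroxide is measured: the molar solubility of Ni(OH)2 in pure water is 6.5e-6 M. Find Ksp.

Ni(OH)2(s) ⇌ Ni^2+ + 2 OH^-
Let s = molar solubility. Then [Ni^2+] = s and [OH^-] = 2s.
Ksp = [Ni^2+][OH^-]^2
Substituting: Ksp = s(2s)^2 = 4s^3
With s = 6.5 × 10^-6: Ksp = 1.1 x 10^-15

1.1 x 10^-15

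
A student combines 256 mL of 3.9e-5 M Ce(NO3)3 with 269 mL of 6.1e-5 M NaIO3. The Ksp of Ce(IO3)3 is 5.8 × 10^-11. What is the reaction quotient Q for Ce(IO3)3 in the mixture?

Total volume = 256 + 269 = 525 mL.
[Ce^3+] = 3.9 x 10^-5 × (256/525) = 1.90 x 10^-5 M
[IO3^-] = 6.1 x 10^-5 × (269/525) = 3.13 × 10^-5 M
Ce(IO3)3(s) <=> Ce^3+(aq) + 3 IO3^-(aq), so Q = [Ce^3+][IO3^-]^3
Q = (1.90 x 10^-5)(3.13 × 10^-5)^3 = 5.8 × 10^-19
Q < Ksp, so no precipitate of Ce(IO3)3 forms.

Q = 5.8 × 10^-19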